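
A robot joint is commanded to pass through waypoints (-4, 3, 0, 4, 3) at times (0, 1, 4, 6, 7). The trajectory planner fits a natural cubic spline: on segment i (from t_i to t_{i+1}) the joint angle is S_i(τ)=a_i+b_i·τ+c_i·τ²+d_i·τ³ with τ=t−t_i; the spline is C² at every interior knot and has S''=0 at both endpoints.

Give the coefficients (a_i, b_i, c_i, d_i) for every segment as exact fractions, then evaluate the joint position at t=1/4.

  seg 0: a=-4 b=1639/197 c=0 d=-260/197
  seg 1: a=3 b=859/197 c=-780/197 d=428/591
  seg 2: a=0 b=31/197 c=504/197 d=-645/788
  seg 3: a=4 b=112/197 c=-927/394 d=309/394
S(1/4) = -6117/3152

Δ: Δ0=7, Δ1=-1, Δ2=2, Δ3=-1
row 1: diag=8, rhs=-48; c'=3/8, d'=-6
row 2: denom=10−3·3/8=71/8; d'=(18−3·-6)/(71/8)=288/71
row 3: denom=6−2·16/71=394/71; d'=(-18−2·288/71)/(394/71)=-927/197
back: M3=-927/197
back: M2=288/71−16/71·-927/197=1008/197
back: M1=-6−3/8·1008/197=-1560/197
M: M0=0, M1=-1560/197, M2=1008/197, M3=-927/197, M4=0
seg 0: a=-4, c=M0/2=0, d=(M1−M0)/(6·1)=-260/197, b=Δ0−h0·(2M0+M1)/6=1639/197
seg 1: a=3, c=M1/2=-780/197, d=(M2−M1)/(6·3)=428/591, b=Δ1−h1·(2M1+M2)/6=859/197
seg 2: a=0, c=M2/2=504/197, d=(M3−M2)/(6·2)=-645/788, b=Δ2−h2·(2M2+M3)/6=31/197
seg 3: a=4, c=M3/2=-927/394, d=(M4−M3)/(6·1)=309/394, b=Δ3−h3·(2M3+M4)/6=112/197
t_q=1/4 → seg 0, τ=1/4; S=-4+1639/197·τ+0·τ²+-260/197·τ³=-6117/3152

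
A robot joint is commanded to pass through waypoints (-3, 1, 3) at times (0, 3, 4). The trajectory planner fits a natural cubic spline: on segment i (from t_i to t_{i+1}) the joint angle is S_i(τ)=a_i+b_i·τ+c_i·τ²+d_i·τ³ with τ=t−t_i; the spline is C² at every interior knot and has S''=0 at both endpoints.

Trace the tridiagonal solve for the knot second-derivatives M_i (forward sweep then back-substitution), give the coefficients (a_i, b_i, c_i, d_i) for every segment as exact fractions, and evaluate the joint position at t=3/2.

  seg 0: a=-3 b=13/12 c=0 d=1/36
  seg 1: a=1 b=11/6 c=1/4 d=-1/12
S(3/2) = -41/32

Δ: Δ0=4/3, Δ1=2
row 1: diag=8, rhs=4; c'=1/8, d'=1/2
back: M1=1/2
M: M0=0, M1=1/2, M2=0
seg 0: a=-3, c=M0/2=0, d=(M1−M0)/(6·3)=1/36, b=Δ0−h0·(2M0+M1)/6=13/12
seg 1: a=1, c=M1/2=1/4, d=(M2−M1)/(6·1)=-1/12, b=Δ1−h1·(2M1+M2)/6=11/6
t_q=3/2 → seg 0, τ=3/2; S=-3+13/12·τ+0·τ²+1/36·τ³=-41/32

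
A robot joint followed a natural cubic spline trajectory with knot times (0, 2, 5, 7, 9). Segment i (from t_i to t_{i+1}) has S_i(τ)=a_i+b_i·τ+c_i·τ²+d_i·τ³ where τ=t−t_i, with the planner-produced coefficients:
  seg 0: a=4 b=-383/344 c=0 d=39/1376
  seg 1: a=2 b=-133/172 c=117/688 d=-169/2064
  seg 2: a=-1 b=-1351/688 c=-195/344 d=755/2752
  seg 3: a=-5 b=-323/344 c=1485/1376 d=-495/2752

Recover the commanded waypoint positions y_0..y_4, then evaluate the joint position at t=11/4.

y_0=4 y_1=2 y_2=-1 y_3=-5 y_4=-4
S(11/4) = 65219/44032

y_0 = S_0(0) = a_0 = 4
y_1 = S_1(0) = a_1 = 2
y_2 = S_2(0) = a_2 = -1
y_3 = S_3(0) = a_3 = -5
y_4 = S_3(2) = -4
t_q=11/4 is in segment 1 (τ=3/4); S_1(τ)=65219/44032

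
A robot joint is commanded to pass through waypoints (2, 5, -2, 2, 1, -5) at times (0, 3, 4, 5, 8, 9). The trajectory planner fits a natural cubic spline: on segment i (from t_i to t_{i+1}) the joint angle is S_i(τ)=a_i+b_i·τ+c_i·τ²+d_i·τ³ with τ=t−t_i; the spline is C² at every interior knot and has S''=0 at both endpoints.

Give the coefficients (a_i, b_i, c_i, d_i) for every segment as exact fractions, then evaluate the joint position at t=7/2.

Δ: Δ0=1, Δ1=-7, Δ2=4, Δ3=-1/3, Δ4=-6
row 1: diag=8, rhs=-48; c'=1/8, d'=-6
row 2: denom=4−1·1/8=31/8; d'=(66−1·-6)/(31/8)=576/31
row 3: denom=8−1·8/31=240/31; d'=(-26−1·576/31)/(240/31)=-691/120
row 4: denom=8−3·31/80=547/80; d'=(-34−3·-691/120)/(547/80)=-1338/547
back: M4=-1338/547
back: M3=-691/120−31/80·-1338/547=-7894/1641
back: M2=576/31−8/31·-7894/1641=32528/1641
back: M1=-6−1/8·32528/1641=-13912/1641
M: M0=0, M1=-13912/1641, M2=32528/1641, M3=-7894/1641, M4=-1338/547, M5=0
seg 0: a=2, c=M0/2=0, d=(M1−M0)/(6·3)=-6956/14769, b=Δ0−h0·(2M0+M1)/6=8597/1641
seg 1: a=5, c=M1/2=-6956/1641, d=(M2−M1)/(6·1)=2580/547, b=Δ1−h1·(2M1+M2)/6=-12271/1641
seg 2: a=-2, c=M2/2=16264/1641, d=(M3−M2)/(6·1)=-6737/1641, b=Δ2−h2·(2M2+M3)/6=-2963/1641
seg 3: a=2, c=M3/2=-3947/1641, d=(M4−M3)/(6·3)=1940/14769, b=Δ3−h3·(2M3+M4)/6=3118/547
seg 4: a=1, c=M4/2=-669/547, d=(M5−M4)/(6·1)=223/547, b=Δ4−h4·(2M4+M5)/6=-2836/547
t_q=7/2 → seg 1, τ=1/2; S=5+-12271/1641·τ+-6956/1641·τ²+2580/547·τ³=1298/1641

  seg 0: a=2 b=8597/1641 c=0 d=-6956/14769
  seg 1: a=5 b=-12271/1641 c=-6956/1641 d=2580/547
  seg 2: a=-2 b=-2963/1641 c=16264/1641 d=-6737/1641
  seg 3: a=2 b=3118/547 c=-3947/1641 d=1940/14769
  seg 4: a=1 b=-2836/547 c=-669/547 d=223/547
S(7/2) = 1298/1641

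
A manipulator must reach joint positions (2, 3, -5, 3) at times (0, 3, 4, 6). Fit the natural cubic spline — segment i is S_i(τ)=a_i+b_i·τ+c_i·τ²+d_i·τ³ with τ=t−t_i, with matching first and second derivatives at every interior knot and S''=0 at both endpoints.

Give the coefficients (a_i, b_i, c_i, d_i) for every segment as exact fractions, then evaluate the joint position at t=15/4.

Δ: Δ0=1/3, Δ1=-8, Δ2=4
row 1: diag=8, rhs=-50; c'=1/8, d'=-25/4
row 2: denom=6−1·1/8=47/8; d'=(72−1·-25/4)/(47/8)=626/47
back: M2=626/47
back: M1=-25/4−1/8·626/47=-372/47
M: M0=0, M1=-372/47, M2=626/47, M3=0
seg 0: a=2, c=M0/2=0, d=(M1−M0)/(6·3)=-62/141, b=Δ0−h0·(2M0+M1)/6=605/141
seg 1: a=3, c=M1/2=-186/47, d=(M2−M1)/(6·1)=499/141, b=Δ1−h1·(2M1+M2)/6=-1069/141
seg 2: a=-5, c=M2/2=313/47, d=(M3−M2)/(6·2)=-313/282, b=Δ2−h2·(2M2+M3)/6=-688/141
t_q=15/4 → seg 1, τ=3/4; S=3+-1069/141·τ+-186/47·τ²+499/141·τ³=-10285/3008

  seg 0: a=2 b=605/141 c=0 d=-62/141
  seg 1: a=3 b=-1069/141 c=-186/47 d=499/141
  seg 2: a=-5 b=-688/141 c=313/47 d=-313/282
S(15/4) = -10285/3008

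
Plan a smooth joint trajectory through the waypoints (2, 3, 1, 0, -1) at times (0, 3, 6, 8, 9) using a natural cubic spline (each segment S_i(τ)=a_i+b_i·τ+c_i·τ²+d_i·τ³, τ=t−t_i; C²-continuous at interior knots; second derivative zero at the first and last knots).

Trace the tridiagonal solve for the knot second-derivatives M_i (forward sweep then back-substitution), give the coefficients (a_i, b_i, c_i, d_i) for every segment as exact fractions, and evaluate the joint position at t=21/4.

  seg 0: a=2 b=196/309 c=0 d=-31/927
  seg 1: a=3 b=-83/309 c=-31/103 d=52/927
  seg 2: a=1 b=-173/309 c=21/103 d=-215/2472
  seg 3: a=0 b=-487/618 c=-131/412 d=131/1236
S(21/4) = 1245/824

Δ: Δ0=1/3, Δ1=-2/3, Δ2=-1/2, Δ3=-1
row 1: diag=12, rhs=-6; c'=1/4, d'=-1/2
row 2: denom=10−3·1/4=37/4; d'=(1−3·-1/2)/(37/4)=10/37
row 3: denom=6−2·8/37=206/37; d'=(-3−2·10/37)/(206/37)=-131/206
back: M3=-131/206
back: M2=10/37−8/37·-131/206=42/103
back: M1=-1/2−1/4·42/103=-62/103
M: M0=0, M1=-62/103, M2=42/103, M3=-131/206, M4=0
seg 0: a=2, c=M0/2=0, d=(M1−M0)/(6·3)=-31/927, b=Δ0−h0·(2M0+M1)/6=196/309
seg 1: a=3, c=M1/2=-31/103, d=(M2−M1)/(6·3)=52/927, b=Δ1−h1·(2M1+M2)/6=-83/309
seg 2: a=1, c=M2/2=21/103, d=(M3−M2)/(6·2)=-215/2472, b=Δ2−h2·(2M2+M3)/6=-173/309
seg 3: a=0, c=M3/2=-131/412, d=(M4−M3)/(6·1)=131/1236, b=Δ3−h3·(2M3+M4)/6=-487/618
t_q=21/4 → seg 1, τ=9/4; S=3+-83/309·τ+-31/103·τ²+52/927·τ³=1245/824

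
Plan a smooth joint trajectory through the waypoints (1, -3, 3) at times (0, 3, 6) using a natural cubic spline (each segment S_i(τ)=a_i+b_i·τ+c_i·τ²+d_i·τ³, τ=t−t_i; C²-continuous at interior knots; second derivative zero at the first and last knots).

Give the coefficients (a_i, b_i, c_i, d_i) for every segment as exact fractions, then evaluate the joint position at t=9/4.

Δ: Δ0=-4/3, Δ1=2
row 1: diag=12, rhs=20; c'=1/4, d'=5/3
back: M1=5/3
M: M0=0, M1=5/3, M2=0
seg 0: a=1, c=M0/2=0, d=(M1−M0)/(6·3)=5/54, b=Δ0−h0·(2M0+M1)/6=-13/6
seg 1: a=-3, c=M1/2=5/6, d=(M2−M1)/(6·3)=-5/54, b=Δ1−h1·(2M1+M2)/6=1/3
t_q=9/4 → seg 0, τ=9/4; S=1+-13/6·τ+0·τ²+5/54·τ³=-361/128

  seg 0: a=1 b=-13/6 c=0 d=5/54
  seg 1: a=-3 b=1/3 c=5/6 d=-5/54
S(9/4) = -361/128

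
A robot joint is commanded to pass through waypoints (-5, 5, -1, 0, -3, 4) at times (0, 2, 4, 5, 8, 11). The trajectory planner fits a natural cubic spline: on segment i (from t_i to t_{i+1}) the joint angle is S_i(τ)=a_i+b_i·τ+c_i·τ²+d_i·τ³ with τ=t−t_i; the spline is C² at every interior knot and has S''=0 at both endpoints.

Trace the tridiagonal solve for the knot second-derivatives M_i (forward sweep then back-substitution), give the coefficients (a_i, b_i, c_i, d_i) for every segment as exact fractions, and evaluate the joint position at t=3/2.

Δ: Δ0=5, Δ1=-3, Δ2=1, Δ3=-1, Δ4=7/3
row 1: diag=8, rhs=-48; c'=1/4, d'=-6
row 2: denom=6−2·1/4=11/2; d'=(24−2·-6)/(11/2)=72/11
row 3: denom=8−1·2/11=86/11; d'=(-12−1·72/11)/(86/11)=-102/43
row 4: denom=12−3·33/86=933/86; d'=(20−3·-102/43)/(933/86)=2332/933
back: M4=2332/933
back: M3=-102/43−33/86·2332/933=-1036/311
back: M2=72/11−2/11·-1036/311=2224/311
back: M1=-6−1/4·2224/311=-2422/311
M: M0=0, M1=-2422/311, M2=2224/311, M3=-1036/311, M4=2332/933, M5=0
seg 0: a=-5, c=M0/2=0, d=(M1−M0)/(6·2)=-1211/1866, b=Δ0−h0·(2M0+M1)/6=7087/933
seg 1: a=5, c=M1/2=-1211/311, d=(M2−M1)/(6·2)=2323/1866, b=Δ1−h1·(2M1+M2)/6=-179/933
seg 2: a=-1, c=M2/2=1112/311, d=(M3−M2)/(6·1)=-1630/933, b=Δ2−h2·(2M2+M3)/6=-773/933
seg 3: a=0, c=M3/2=-518/311, d=(M4−M3)/(6·3)=2720/8397, b=Δ3−h3·(2M3+M4)/6=1009/933
seg 4: a=-3, c=M4/2=1166/933, d=(M5−M4)/(6·3)=-1166/8397, b=Δ4−h4·(2M4+M5)/6=-155/933
t_q=3/2 → seg 0, τ=3/2; S=-5+7087/933·τ+0·τ²+-1211/1866·τ³=20917/4976

  seg 0: a=-5 b=7087/933 c=0 d=-1211/1866
  seg 1: a=5 b=-179/933 c=-1211/311 d=2323/1866
  seg 2: a=-1 b=-773/933 c=1112/311 d=-1630/933
  seg 3: a=0 b=1009/933 c=-518/311 d=2720/8397
  seg 4: a=-3 b=-155/933 c=1166/933 d=-1166/8397
S(3/2) = 20917/4976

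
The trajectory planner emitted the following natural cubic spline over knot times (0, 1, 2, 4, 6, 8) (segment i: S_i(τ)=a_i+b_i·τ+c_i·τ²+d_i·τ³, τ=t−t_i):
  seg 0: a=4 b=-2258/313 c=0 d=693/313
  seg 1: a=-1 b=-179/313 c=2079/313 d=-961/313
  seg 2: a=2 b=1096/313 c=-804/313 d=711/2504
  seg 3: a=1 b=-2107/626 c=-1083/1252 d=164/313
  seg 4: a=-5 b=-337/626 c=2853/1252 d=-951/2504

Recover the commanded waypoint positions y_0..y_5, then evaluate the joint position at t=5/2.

y_0 = S_0(0) = a_0 = 4
y_1 = S_1(0) = a_1 = -1
y_2 = S_2(0) = a_2 = 2
y_3 = S_3(0) = a_3 = 1
y_4 = S_4(0) = a_4 = -5
y_5 = S_4(2) = 0
t_q=5/2 is in segment 2 (τ=1/2); S_2(τ)=62983/20032

y_0=4 y_1=-1 y_2=2 y_3=1 y_4=-5 y_5=0
S(5/2) = 62983/20032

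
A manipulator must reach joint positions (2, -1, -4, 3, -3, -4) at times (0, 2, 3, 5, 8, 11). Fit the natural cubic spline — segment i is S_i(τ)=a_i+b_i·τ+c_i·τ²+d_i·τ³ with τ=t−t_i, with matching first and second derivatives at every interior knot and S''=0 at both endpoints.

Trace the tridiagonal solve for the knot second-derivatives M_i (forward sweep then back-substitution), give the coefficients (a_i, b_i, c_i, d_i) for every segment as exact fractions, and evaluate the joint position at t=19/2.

Δ: Δ0=-3/2, Δ1=-3, Δ2=7/2, Δ3=-2, Δ4=-1/3
row 1: diag=6, rhs=-9; c'=1/6, d'=-3/2
row 2: denom=6−1·1/6=35/6; d'=(39−1·-3/2)/(35/6)=243/35
row 3: denom=10−2·12/35=326/35; d'=(-33−2·243/35)/(326/35)=-1641/326
row 4: denom=12−3·105/326=3597/326; d'=(10−3·-1641/326)/(3597/326)=8183/3597
back: M4=8183/3597
back: M3=-1641/326−105/326·8183/3597=-6914/1199
back: M2=243/35−12/35·-6914/1199=10695/1199
back: M1=-3/2−1/6·10695/1199=-3581/1199
M: M0=0, M1=-3581/1199, M2=10695/1199, M3=-6914/1199, M4=8183/3597, M5=0
seg 0: a=2, c=M0/2=0, d=(M1−M0)/(6·2)=-3581/14388, b=Δ0−h0·(2M0+M1)/6=-3629/7194
seg 1: a=-1, c=M1/2=-3581/2398, d=(M2−M1)/(6·1)=7138/3597, b=Δ1−h1·(2M1+M2)/6=-25115/7194
seg 2: a=-4, c=M2/2=10695/2398, d=(M3−M2)/(6·2)=-17609/14388, b=Δ2−h2·(2M2+M3)/6=-343/654
seg 3: a=3, c=M3/2=-3457/1199, d=(M4−M3)/(6·3)=28925/64746, b=Δ3−h3·(2M3+M4)/6=18913/7194
seg 4: a=-3, c=M4/2=8183/7194, d=(M5−M4)/(6·3)=-8183/64746, b=Δ4−h4·(2M4+M5)/6=-9382/3597
t_q=19/2 → seg 4, τ=3/2; S=-3+-9382/3597·τ+8183/7194·τ²+-8183/64746·τ³=-91693/19184

  seg 0: a=2 b=-3629/7194 c=0 d=-3581/14388
  seg 1: a=-1 b=-25115/7194 c=-3581/2398 d=7138/3597
  seg 2: a=-4 b=-343/654 c=10695/2398 d=-17609/14388
  seg 3: a=3 b=18913/7194 c=-3457/1199 d=28925/64746
  seg 4: a=-3 b=-9382/3597 c=8183/7194 d=-8183/64746
S(19/2) = -91693/19184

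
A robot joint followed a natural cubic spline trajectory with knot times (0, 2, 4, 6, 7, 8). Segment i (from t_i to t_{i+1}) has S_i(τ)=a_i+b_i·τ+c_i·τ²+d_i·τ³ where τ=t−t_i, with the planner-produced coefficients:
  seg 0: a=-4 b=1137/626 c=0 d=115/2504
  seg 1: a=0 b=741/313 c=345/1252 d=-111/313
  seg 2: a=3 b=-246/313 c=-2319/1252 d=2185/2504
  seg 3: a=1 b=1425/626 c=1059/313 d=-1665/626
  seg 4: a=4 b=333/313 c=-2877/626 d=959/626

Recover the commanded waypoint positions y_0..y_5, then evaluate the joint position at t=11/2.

y_0=-4 y_1=0 y_2=3 y_3=1 y_4=4 y_5=2
S(11/2) = 11991/20032

y_0 = S_0(0) = a_0 = -4
y_1 = S_1(0) = a_1 = 0
y_2 = S_2(0) = a_2 = 3
y_3 = S_3(0) = a_3 = 1
y_4 = S_4(0) = a_4 = 4
y_5 = S_4(1) = 2
t_q=11/2 is in segment 2 (τ=3/2); S_2(τ)=11991/20032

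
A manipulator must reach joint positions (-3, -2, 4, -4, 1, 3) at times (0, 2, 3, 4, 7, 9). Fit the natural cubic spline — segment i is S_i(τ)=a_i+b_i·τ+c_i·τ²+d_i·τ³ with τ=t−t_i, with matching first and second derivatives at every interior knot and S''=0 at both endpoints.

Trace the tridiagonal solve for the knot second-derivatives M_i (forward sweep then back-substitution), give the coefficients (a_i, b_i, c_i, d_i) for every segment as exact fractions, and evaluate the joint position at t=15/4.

  seg 0: a=-3 b=-2407/858 c=0 d=709/858
  seg 1: a=-2 b=6101/858 c=709/143 d=-5207/858
  seg 2: a=4 b=-46/39 c=-3789/286 d=5515/858
  seg 3: a=-4 b=-7201/858 c=863/143 d=-59/66
  seg 4: a=1 b=1579/429 c=-575/286 d=575/1716
S(15/4) = -29745/18304

Δ: Δ0=1/2, Δ1=6, Δ2=-8, Δ3=5/3, Δ4=1
row 1: diag=6, rhs=33; c'=1/6, d'=11/2
row 2: denom=4−1·1/6=23/6; d'=(-84−1·11/2)/(23/6)=-537/23
row 3: denom=8−1·6/23=178/23; d'=(58−1·-537/23)/(178/23)=1871/178
row 4: denom=10−3·69/178=1573/178; d'=(-4−3·1871/178)/(1573/178)=-575/143
back: M4=-575/143
back: M3=1871/178−69/178·-575/143=1726/143
back: M2=-537/23−6/23·1726/143=-3789/143
back: M1=11/2−1/6·-3789/143=1418/143
M: M0=0, M1=1418/143, M2=-3789/143, M3=1726/143, M4=-575/143, M5=0
seg 0: a=-3, c=M0/2=0, d=(M1−M0)/(6·2)=709/858, b=Δ0−h0·(2M0+M1)/6=-2407/858
seg 1: a=-2, c=M1/2=709/143, d=(M2−M1)/(6·1)=-5207/858, b=Δ1−h1·(2M1+M2)/6=6101/858
seg 2: a=4, c=M2/2=-3789/286, d=(M3−M2)/(6·1)=5515/858, b=Δ2−h2·(2M2+M3)/6=-46/39
seg 3: a=-4, c=M3/2=863/143, d=(M4−M3)/(6·3)=-59/66, b=Δ3−h3·(2M3+M4)/6=-7201/858
seg 4: a=1, c=M4/2=-575/286, d=(M5−M4)/(6·2)=575/1716, b=Δ4−h4·(2M4+M5)/6=1579/429
t_q=15/4 → seg 2, τ=3/4; S=4+-46/39·τ+-3789/286·τ²+5515/858·τ³=-29745/18304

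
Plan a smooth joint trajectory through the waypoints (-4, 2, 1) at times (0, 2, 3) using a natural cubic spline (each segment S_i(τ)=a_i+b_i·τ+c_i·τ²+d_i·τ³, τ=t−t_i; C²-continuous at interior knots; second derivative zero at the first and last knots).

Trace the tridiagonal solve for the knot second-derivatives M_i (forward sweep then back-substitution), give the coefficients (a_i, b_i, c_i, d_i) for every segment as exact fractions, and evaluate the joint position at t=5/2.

Δ: Δ0=3, Δ1=-1
row 1: diag=6, rhs=-24; c'=1/6, d'=-4
back: M1=-4
M: M0=0, M1=-4, M2=0
seg 0: a=-4, c=M0/2=0, d=(M1−M0)/(6·2)=-1/3, b=Δ0−h0·(2M0+M1)/6=13/3
seg 1: a=2, c=M1/2=-2, d=(M2−M1)/(6·1)=2/3, b=Δ1−h1·(2M1+M2)/6=1/3
t_q=5/2 → seg 1, τ=1/2; S=2+1/3·τ+-2·τ²+2/3·τ³=7/4

  seg 0: a=-4 b=13/3 c=0 d=-1/3
  seg 1: a=2 b=1/3 c=-2 d=2/3
S(5/2) = 7/4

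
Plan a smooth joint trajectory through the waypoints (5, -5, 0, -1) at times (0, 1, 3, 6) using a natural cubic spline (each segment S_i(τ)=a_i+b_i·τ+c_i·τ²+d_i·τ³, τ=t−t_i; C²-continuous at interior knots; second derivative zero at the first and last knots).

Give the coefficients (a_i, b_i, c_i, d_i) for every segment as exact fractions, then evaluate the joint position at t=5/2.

  seg 0: a=5 b=-37/3 c=0 d=7/3
  seg 1: a=-5 b=-16/3 c=7 d=-37/24
  seg 2: a=0 b=25/6 c=-9/4 d=1/4
S(5/2) = -157/64

Δ: Δ0=-10, Δ1=5/2, Δ2=-1/3
row 1: diag=6, rhs=75; c'=1/3, d'=25/2
row 2: denom=10−2·1/3=28/3; d'=(-17−2·25/2)/(28/3)=-9/2
back: M2=-9/2
back: M1=25/2−1/3·-9/2=14
M: M0=0, M1=14, M2=-9/2, M3=0
seg 0: a=5, c=M0/2=0, d=(M1−M0)/(6·1)=7/3, b=Δ0−h0·(2M0+M1)/6=-37/3
seg 1: a=-5, c=M1/2=7, d=(M2−M1)/(6·2)=-37/24, b=Δ1−h1·(2M1+M2)/6=-16/3
seg 2: a=0, c=M2/2=-9/4, d=(M3−M2)/(6·3)=1/4, b=Δ2−h2·(2M2+M3)/6=25/6
t_q=5/2 → seg 1, τ=3/2; S=-5+-16/3·τ+7·τ²+-37/24·τ³=-157/64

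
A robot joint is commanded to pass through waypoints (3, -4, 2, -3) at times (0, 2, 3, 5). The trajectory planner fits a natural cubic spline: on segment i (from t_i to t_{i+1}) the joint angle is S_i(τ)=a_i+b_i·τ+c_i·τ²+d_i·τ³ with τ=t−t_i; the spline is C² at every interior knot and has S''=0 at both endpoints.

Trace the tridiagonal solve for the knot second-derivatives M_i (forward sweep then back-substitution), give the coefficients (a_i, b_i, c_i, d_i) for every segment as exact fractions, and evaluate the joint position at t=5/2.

  seg 0: a=3 b=-507/70 c=0 d=131/140
  seg 1: a=-4 b=279/70 c=393/70 d=-18/5
  seg 2: a=2 b=309/70 c=-363/70 d=121/140
S(5/2) = -59/56

Δ: Δ0=-7/2, Δ1=6, Δ2=-5/2
row 1: diag=6, rhs=57; c'=1/6, d'=19/2
row 2: denom=6−1·1/6=35/6; d'=(-51−1·19/2)/(35/6)=-363/35
back: M2=-363/35
back: M1=19/2−1/6·-363/35=393/35
M: M0=0, M1=393/35, M2=-363/35, M3=0
seg 0: a=3, c=M0/2=0, d=(M1−M0)/(6·2)=131/140, b=Δ0−h0·(2M0+M1)/6=-507/70
seg 1: a=-4, c=M1/2=393/70, d=(M2−M1)/(6·1)=-18/5, b=Δ1−h1·(2M1+M2)/6=279/70
seg 2: a=2, c=M2/2=-363/70, d=(M3−M2)/(6·2)=121/140, b=Δ2−h2·(2M2+M3)/6=309/70
t_q=5/2 → seg 1, τ=1/2; S=-4+279/70·τ+393/70·τ²+-18/5·τ³=-59/56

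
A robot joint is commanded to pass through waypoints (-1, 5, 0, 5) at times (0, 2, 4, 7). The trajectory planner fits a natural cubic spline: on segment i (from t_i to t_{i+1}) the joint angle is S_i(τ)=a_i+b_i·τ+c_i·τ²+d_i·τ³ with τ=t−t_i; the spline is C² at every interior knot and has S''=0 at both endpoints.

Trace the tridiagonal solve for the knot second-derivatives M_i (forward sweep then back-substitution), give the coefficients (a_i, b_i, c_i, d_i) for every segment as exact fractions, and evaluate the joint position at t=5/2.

Δ: Δ0=3, Δ1=-5/2, Δ2=5/3
row 1: diag=8, rhs=-33; c'=1/4, d'=-33/8
row 2: denom=10−2·1/4=19/2; d'=(25−2·-33/8)/(19/2)=7/2
back: M2=7/2
back: M1=-33/8−1/4·7/2=-5
M: M0=0, M1=-5, M2=7/2, M3=0
seg 0: a=-1, c=M0/2=0, d=(M1−M0)/(6·2)=-5/12, b=Δ0−h0·(2M0+M1)/6=14/3
seg 1: a=5, c=M1/2=-5/2, d=(M2−M1)/(6·2)=17/24, b=Δ1−h1·(2M1+M2)/6=-1/3
seg 2: a=0, c=M2/2=7/4, d=(M3−M2)/(6·3)=-7/36, b=Δ2−h2·(2M2+M3)/6=-11/6
t_q=5/2 → seg 1, τ=1/2; S=5+-1/3·τ+-5/2·τ²+17/24·τ³=275/64

  seg 0: a=-1 b=14/3 c=0 d=-5/12
  seg 1: a=5 b=-1/3 c=-5/2 d=17/24
  seg 2: a=0 b=-11/6 c=7/4 d=-7/36
S(5/2) = 275/64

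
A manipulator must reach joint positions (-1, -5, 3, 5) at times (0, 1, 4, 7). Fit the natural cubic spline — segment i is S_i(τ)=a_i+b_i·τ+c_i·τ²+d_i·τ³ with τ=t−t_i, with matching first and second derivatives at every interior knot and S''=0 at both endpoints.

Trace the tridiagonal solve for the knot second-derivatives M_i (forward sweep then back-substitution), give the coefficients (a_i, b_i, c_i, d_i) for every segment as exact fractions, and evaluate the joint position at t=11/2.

  seg 0: a=-1 b=-434/87 c=0 d=86/87
  seg 1: a=-5 b=-176/87 c=86/29 d=-122/261
  seg 2: a=3 b=274/87 c=-36/29 d=4/29
S(11/2) = 313/58

Δ: Δ0=-4, Δ1=8/3, Δ2=2/3
row 1: diag=8, rhs=40; c'=3/8, d'=5
row 2: denom=12−3·3/8=87/8; d'=(-12−3·5)/(87/8)=-72/29
back: M2=-72/29
back: M1=5−3/8·-72/29=172/29
M: M0=0, M1=172/29, M2=-72/29, M3=0
seg 0: a=-1, c=M0/2=0, d=(M1−M0)/(6·1)=86/87, b=Δ0−h0·(2M0+M1)/6=-434/87
seg 1: a=-5, c=M1/2=86/29, d=(M2−M1)/(6·3)=-122/261, b=Δ1−h1·(2M1+M2)/6=-176/87
seg 2: a=3, c=M2/2=-36/29, d=(M3−M2)/(6·3)=4/29, b=Δ2−h2·(2M2+M3)/6=274/87
t_q=11/2 → seg 2, τ=3/2; S=3+274/87·τ+-36/29·τ²+4/29·τ³=313/58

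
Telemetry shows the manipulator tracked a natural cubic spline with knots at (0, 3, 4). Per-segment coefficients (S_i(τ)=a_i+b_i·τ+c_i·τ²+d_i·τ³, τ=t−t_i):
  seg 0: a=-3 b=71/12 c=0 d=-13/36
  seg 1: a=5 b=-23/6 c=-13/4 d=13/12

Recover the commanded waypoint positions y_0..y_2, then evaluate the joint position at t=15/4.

y_0 = S_0(0) = a_0 = -3
y_1 = S_1(0) = a_1 = 5
y_2 = S_1(1) = -1
t_q=15/4 is in segment 1 (τ=3/4); S_1(τ)=193/256

y_0=-3 y_1=5 y_2=-1
S(15/4) = 193/256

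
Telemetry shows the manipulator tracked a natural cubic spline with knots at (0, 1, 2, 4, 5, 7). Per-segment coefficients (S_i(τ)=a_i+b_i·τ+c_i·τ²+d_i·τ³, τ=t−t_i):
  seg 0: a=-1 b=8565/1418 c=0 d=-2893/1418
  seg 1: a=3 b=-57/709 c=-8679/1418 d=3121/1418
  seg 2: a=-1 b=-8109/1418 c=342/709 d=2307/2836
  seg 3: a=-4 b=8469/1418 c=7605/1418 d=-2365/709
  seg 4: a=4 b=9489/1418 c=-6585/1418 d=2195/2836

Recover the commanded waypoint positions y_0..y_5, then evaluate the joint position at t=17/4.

y_0 = S_0(0) = a_0 = -1
y_1 = S_1(0) = a_1 = 3
y_2 = S_2(0) = a_2 = -1
y_3 = S_3(0) = a_3 = -4
y_4 = S_4(0) = a_4 = 4
y_5 = S_4(2) = 5
t_q=17/4 is in segment 3 (τ=1/4); S_3(τ)=-100907/45376

y_0=-1 y_1=3 y_2=-1 y_3=-4 y_4=4 y_5=5
S(17/4) = -100907/45376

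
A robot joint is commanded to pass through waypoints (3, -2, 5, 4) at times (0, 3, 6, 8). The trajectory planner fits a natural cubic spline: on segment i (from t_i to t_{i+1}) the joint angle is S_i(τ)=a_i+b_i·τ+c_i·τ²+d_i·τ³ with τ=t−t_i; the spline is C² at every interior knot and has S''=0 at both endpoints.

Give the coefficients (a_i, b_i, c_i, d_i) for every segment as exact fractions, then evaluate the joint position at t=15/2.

Δ: Δ0=-5/3, Δ1=7/3, Δ2=-1/2
row 1: diag=12, rhs=24; c'=1/4, d'=2
row 2: denom=10−3·1/4=37/4; d'=(-17−3·2)/(37/4)=-92/37
back: M2=-92/37
back: M1=2−1/4·-92/37=97/37
M: M0=0, M1=97/37, M2=-92/37, M3=0
seg 0: a=3, c=M0/2=0, d=(M1−M0)/(6·3)=97/666, b=Δ0−h0·(2M0+M1)/6=-661/222
seg 1: a=-2, c=M1/2=97/74, d=(M2−M1)/(6·3)=-21/74, b=Δ1−h1·(2M1+M2)/6=106/111
seg 2: a=5, c=M2/2=-46/37, d=(M3−M2)/(6·2)=23/111, b=Δ2−h2·(2M2+M3)/6=257/222
t_q=15/2 → seg 2, τ=3/2; S=5+257/222·τ+-46/37·τ²+23/111·τ³=1373/296

  seg 0: a=3 b=-661/222 c=0 d=97/666
  seg 1: a=-2 b=106/111 c=97/74 d=-21/74
  seg 2: a=5 b=257/222 c=-46/37 d=23/111
S(15/2) = 1373/296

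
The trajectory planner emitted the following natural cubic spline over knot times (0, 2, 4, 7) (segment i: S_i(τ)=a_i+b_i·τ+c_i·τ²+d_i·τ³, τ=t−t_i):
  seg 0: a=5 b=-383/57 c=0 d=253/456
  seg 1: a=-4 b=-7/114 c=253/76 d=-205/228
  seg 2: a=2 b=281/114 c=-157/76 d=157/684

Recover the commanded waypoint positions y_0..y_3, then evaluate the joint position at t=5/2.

y_0=5 y_1=-4 y_2=2 y_3=-3
S(5/2) = -2013/608

y_0 = S_0(0) = a_0 = 5
y_1 = S_1(0) = a_1 = -4
y_2 = S_2(0) = a_2 = 2
y_3 = S_2(3) = -3
t_q=5/2 is in segment 1 (τ=1/2); S_1(τ)=-2013/608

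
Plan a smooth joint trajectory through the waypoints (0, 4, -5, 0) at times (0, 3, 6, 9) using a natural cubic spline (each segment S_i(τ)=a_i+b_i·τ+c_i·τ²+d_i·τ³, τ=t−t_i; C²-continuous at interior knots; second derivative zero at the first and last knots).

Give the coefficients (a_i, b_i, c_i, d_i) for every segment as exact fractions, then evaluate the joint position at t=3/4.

  seg 0: a=0 b=14/5 c=0 d=-22/135
  seg 1: a=4 b=-8/5 c=-22/15 d=1/3
  seg 2: a=-5 b=-7/5 c=23/15 d=-23/135
S(3/4) = 65/32

Δ: Δ0=4/3, Δ1=-3, Δ2=5/3
row 1: diag=12, rhs=-26; c'=1/4, d'=-13/6
row 2: denom=12−3·1/4=45/4; d'=(28−3·-13/6)/(45/4)=46/15
back: M2=46/15
back: M1=-13/6−1/4·46/15=-44/15
M: M0=0, M1=-44/15, M2=46/15, M3=0
seg 0: a=0, c=M0/2=0, d=(M1−M0)/(6·3)=-22/135, b=Δ0−h0·(2M0+M1)/6=14/5
seg 1: a=4, c=M1/2=-22/15, d=(M2−M1)/(6·3)=1/3, b=Δ1−h1·(2M1+M2)/6=-8/5
seg 2: a=-5, c=M2/2=23/15, d=(M3−M2)/(6·3)=-23/135, b=Δ2−h2·(2M2+M3)/6=-7/5
t_q=3/4 → seg 0, τ=3/4; S=0+14/5·τ+0·τ²+-22/135·τ³=65/32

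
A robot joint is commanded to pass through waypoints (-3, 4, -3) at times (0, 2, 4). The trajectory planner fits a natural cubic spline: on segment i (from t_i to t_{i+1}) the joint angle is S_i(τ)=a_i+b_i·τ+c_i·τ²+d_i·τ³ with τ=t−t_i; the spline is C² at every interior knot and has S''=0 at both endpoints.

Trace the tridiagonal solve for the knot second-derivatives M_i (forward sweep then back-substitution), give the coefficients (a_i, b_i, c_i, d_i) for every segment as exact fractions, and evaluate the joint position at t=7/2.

Δ: Δ0=7/2, Δ1=-7/2
row 1: diag=8, rhs=-42; c'=1/4, d'=-21/4
back: M1=-21/4
M: M0=0, M1=-21/4, M2=0
seg 0: a=-3, c=M0/2=0, d=(M1−M0)/(6·2)=-7/16, b=Δ0−h0·(2M0+M1)/6=21/4
seg 1: a=4, c=M1/2=-21/8, d=(M2−M1)/(6·2)=7/16, b=Δ1−h1·(2M1+M2)/6=0
t_q=7/2 → seg 1, τ=3/2; S=4+0·τ+-21/8·τ²+7/16·τ³=-55/128

  seg 0: a=-3 b=21/4 c=0 d=-7/16
  seg 1: a=4 b=0 c=-21/8 d=7/16
S(7/2) = -55/128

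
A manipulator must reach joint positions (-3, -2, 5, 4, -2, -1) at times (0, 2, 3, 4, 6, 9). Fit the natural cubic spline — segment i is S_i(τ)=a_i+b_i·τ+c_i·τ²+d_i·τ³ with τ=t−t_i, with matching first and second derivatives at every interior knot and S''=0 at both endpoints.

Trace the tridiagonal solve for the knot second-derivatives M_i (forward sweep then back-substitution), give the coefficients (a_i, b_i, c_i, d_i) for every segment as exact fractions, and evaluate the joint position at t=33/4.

  seg 0: a=-3 b=-2258/921 c=0 d=5437/7368
  seg 1: a=-2 b=11795/1842 c=5437/1228 d=-14113/3684
  seg 2: a=5 b=13873/3684 c=-2169/307 d=8471/3684
  seg 3: a=4 b=-6385/1842 c=-205/1228 d=737/3684
  seg 4: a=-2 b=-3193/1842 c=1269/1228 d=-141/1228
S(33/4) = -155345/78592

Δ: Δ0=1/2, Δ1=7, Δ2=-1, Δ3=-3, Δ4=1/3
row 1: diag=6, rhs=39; c'=1/6, d'=13/2
row 2: denom=4−1·1/6=23/6; d'=(-48−1·13/2)/(23/6)=-327/23
row 3: denom=6−1·6/23=132/23; d'=(-12−1·-327/23)/(132/23)=17/44
row 4: denom=10−2·23/66=307/33; d'=(20−2·17/44)/(307/33)=1269/614
back: M4=1269/614
back: M3=17/44−23/66·1269/614=-205/614
back: M2=-327/23−6/23·-205/614=-4338/307
back: M1=13/2−1/6·-4338/307=5437/614
M: M0=0, M1=5437/614, M2=-4338/307, M3=-205/614, M4=1269/614, M5=0
seg 0: a=-3, c=M0/2=0, d=(M1−M0)/(6·2)=5437/7368, b=Δ0−h0·(2M0+M1)/6=-2258/921
seg 1: a=-2, c=M1/2=5437/1228, d=(M2−M1)/(6·1)=-14113/3684, b=Δ1−h1·(2M1+M2)/6=11795/1842
seg 2: a=5, c=M2/2=-2169/307, d=(M3−M2)/(6·1)=8471/3684, b=Δ2−h2·(2M2+M3)/6=13873/3684
seg 3: a=4, c=M3/2=-205/1228, d=(M4−M3)/(6·2)=737/3684, b=Δ3−h3·(2M3+M4)/6=-6385/1842
seg 4: a=-2, c=M4/2=1269/1228, d=(M5−M4)/(6·3)=-141/1228, b=Δ4−h4·(2M4+M5)/6=-3193/1842
t_q=33/4 → seg 4, τ=9/4; S=-2+-3193/1842·τ+1269/1228·τ²+-141/1228·τ³=-155345/78592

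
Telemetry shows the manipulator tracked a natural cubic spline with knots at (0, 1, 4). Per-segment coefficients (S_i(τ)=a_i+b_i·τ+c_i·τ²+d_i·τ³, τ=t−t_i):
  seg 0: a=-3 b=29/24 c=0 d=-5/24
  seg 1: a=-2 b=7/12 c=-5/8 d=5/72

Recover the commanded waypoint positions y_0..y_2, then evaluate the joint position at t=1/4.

y_0=-3 y_1=-2 y_2=-4
S(1/4) = -1383/512

y_0 = S_0(0) = a_0 = -3
y_1 = S_1(0) = a_1 = -2
y_2 = S_1(3) = -4
t_q=1/4 is in segment 0 (τ=1/4); S_0(τ)=-1383/512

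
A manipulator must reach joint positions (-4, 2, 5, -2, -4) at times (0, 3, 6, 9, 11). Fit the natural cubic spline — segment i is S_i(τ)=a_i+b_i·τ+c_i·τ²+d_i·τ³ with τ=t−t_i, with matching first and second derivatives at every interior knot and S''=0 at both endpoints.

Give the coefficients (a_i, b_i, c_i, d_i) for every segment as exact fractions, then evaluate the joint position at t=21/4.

Δ: Δ0=2, Δ1=1, Δ2=-7/3, Δ3=-1
row 1: diag=12, rhs=-6; c'=1/4, d'=-1/2
row 2: denom=12−3·1/4=45/4; d'=(-20−3·-1/2)/(45/4)=-74/45
row 3: denom=10−3·4/15=46/5; d'=(8−3·-74/45)/(46/5)=97/69
back: M3=97/69
back: M2=-74/45−4/15·97/69=-418/207
back: M1=-1/2−1/4·-418/207=1/207
M: M0=0, M1=1/207, M2=-418/207, M3=97/69, M4=0
seg 0: a=-4, c=M0/2=0, d=(M1−M0)/(6·3)=1/3726, b=Δ0−h0·(2M0+M1)/6=827/414
seg 1: a=2, c=M1/2=1/414, d=(M2−M1)/(6·3)=-419/3726, b=Δ1−h1·(2M1+M2)/6=415/207
seg 2: a=5, c=M2/2=-209/207, d=(M3−M2)/(6·3)=709/3726, b=Δ2−h2·(2M2+M3)/6=-421/414
seg 3: a=-2, c=M3/2=97/138, d=(M4−M3)/(6·2)=-97/828, b=Δ3−h3·(2M3+M4)/6=-401/207
t_q=21/4 → seg 1, τ=9/4; S=2+415/207·τ+1/414·τ²+-419/3726·τ³=671/128

  seg 0: a=-4 b=827/414 c=0 d=1/3726
  seg 1: a=2 b=415/207 c=1/414 d=-419/3726
  seg 2: a=5 b=-421/414 c=-209/207 d=709/3726
  seg 3: a=-2 b=-401/207 c=97/138 d=-97/828
S(21/4) = 671/128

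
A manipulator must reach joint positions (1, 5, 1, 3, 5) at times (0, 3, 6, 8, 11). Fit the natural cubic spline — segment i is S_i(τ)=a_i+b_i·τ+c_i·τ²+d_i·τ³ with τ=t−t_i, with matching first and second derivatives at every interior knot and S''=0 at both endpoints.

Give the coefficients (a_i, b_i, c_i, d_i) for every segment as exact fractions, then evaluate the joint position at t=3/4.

  seg 0: a=1 b=400/177 c=0 d=-164/1593
  seg 1: a=5 b=-92/177 c=-164/177 d=116/531
  seg 2: a=1 b=-32/177 c=184/177 d=-53/236
  seg 3: a=3 b=227/177 c=-109/354 d=109/3186
S(3/4) = 2503/944

Δ: Δ0=4/3, Δ1=-4/3, Δ2=1, Δ3=2/3
row 1: diag=12, rhs=-16; c'=1/4, d'=-4/3
row 2: denom=10−3·1/4=37/4; d'=(14−3·-4/3)/(37/4)=72/37
row 3: denom=10−2·8/37=354/37; d'=(-2−2·72/37)/(354/37)=-109/177
back: M3=-109/177
back: M2=72/37−8/37·-109/177=368/177
back: M1=-4/3−1/4·368/177=-328/177
M: M0=0, M1=-328/177, M2=368/177, M3=-109/177, M4=0
seg 0: a=1, c=M0/2=0, d=(M1−M0)/(6·3)=-164/1593, b=Δ0−h0·(2M0+M1)/6=400/177
seg 1: a=5, c=M1/2=-164/177, d=(M2−M1)/(6·3)=116/531, b=Δ1−h1·(2M1+M2)/6=-92/177
seg 2: a=1, c=M2/2=184/177, d=(M3−M2)/(6·2)=-53/236, b=Δ2−h2·(2M2+M3)/6=-32/177
seg 3: a=3, c=M3/2=-109/354, d=(M4−M3)/(6·3)=109/3186, b=Δ3−h3·(2M3+M4)/6=227/177
t_q=3/4 → seg 0, τ=3/4; S=1+400/177·τ+0·τ²+-164/1593·τ³=2503/944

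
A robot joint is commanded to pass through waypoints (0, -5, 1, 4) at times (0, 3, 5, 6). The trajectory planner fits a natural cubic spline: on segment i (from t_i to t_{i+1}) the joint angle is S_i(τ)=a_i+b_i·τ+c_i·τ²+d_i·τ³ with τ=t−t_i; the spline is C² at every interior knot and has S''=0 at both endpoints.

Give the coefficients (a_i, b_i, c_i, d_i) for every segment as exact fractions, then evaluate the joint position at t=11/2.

Δ: Δ0=-5/3, Δ1=3, Δ2=3
row 1: diag=10, rhs=28; c'=1/5, d'=14/5
row 2: denom=6−2·1/5=28/5; d'=(0−2·14/5)/(28/5)=-1
back: M2=-1
back: M1=14/5−1/5·-1=3
M: M0=0, M1=3, M2=-1, M3=0
seg 0: a=0, c=M0/2=0, d=(M1−M0)/(6·3)=1/6, b=Δ0−h0·(2M0+M1)/6=-19/6
seg 1: a=-5, c=M1/2=3/2, d=(M2−M1)/(6·2)=-1/3, b=Δ1−h1·(2M1+M2)/6=4/3
seg 2: a=1, c=M2/2=-1/2, d=(M3−M2)/(6·1)=1/6, b=Δ2−h2·(2M2+M3)/6=10/3
t_q=11/2 → seg 2, τ=1/2; S=1+10/3·τ+-1/2·τ²+1/6·τ³=41/16

  seg 0: a=0 b=-19/6 c=0 d=1/6
  seg 1: a=-5 b=4/3 c=3/2 d=-1/3
  seg 2: a=1 b=10/3 c=-1/2 d=1/6
S(11/2) = 41/16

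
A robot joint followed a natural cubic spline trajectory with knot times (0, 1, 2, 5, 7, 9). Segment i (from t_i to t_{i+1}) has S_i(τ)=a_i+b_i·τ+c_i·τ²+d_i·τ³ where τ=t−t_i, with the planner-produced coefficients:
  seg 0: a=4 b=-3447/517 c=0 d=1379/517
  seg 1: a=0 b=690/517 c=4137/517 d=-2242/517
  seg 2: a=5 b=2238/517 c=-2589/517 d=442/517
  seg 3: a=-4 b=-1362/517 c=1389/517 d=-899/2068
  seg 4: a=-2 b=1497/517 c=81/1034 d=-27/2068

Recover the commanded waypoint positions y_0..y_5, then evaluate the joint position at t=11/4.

y_0=4 y_1=0 y_2=5 y_3=-4 y_4=-2 y_5=4
S(11/4) = 95797/16544

y_0 = S_0(0) = a_0 = 4
y_1 = S_1(0) = a_1 = 0
y_2 = S_2(0) = a_2 = 5
y_3 = S_3(0) = a_3 = -4
y_4 = S_4(0) = a_4 = -2
y_5 = S_4(2) = 4
t_q=11/4 is in segment 2 (τ=3/4); S_2(τ)=95797/16544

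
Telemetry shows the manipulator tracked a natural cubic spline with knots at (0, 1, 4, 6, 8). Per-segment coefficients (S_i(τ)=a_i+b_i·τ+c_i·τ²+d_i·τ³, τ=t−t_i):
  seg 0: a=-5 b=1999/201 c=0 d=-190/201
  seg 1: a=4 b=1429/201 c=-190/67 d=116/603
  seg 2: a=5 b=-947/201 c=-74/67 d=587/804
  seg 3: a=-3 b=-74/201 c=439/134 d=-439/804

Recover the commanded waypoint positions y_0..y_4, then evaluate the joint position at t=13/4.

y_0 = S_0(0) = a_0 = -5
y_1 = S_1(0) = a_1 = 4
y_2 = S_2(0) = a_2 = 5
y_3 = S_3(0) = a_3 = -3
y_4 = S_3(2) = 5
t_q=13/4 is in segment 1 (τ=9/4); S_1(τ)=8395/1072

y_0=-5 y_1=4 y_2=5 y_3=-3 y_4=5
S(13/4) = 8395/1072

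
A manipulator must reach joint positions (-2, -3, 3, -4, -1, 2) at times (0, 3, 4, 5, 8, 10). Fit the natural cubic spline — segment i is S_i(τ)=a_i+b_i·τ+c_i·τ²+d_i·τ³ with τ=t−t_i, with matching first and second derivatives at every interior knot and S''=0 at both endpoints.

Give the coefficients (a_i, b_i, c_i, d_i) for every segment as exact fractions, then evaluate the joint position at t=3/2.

  seg 0: a=-2 b=-5945/1414 c=0 d=16421/38178
  seg 1: a=-3 b=5238/707 c=16421/4242 d=-22397/4242
  seg 2: a=3 b=-2921/4242 c=-25385/2121 d=7999/1414
  seg 3: a=-4 b=-16235/2121 c=21221/4242 d=-26951/38178
  seg 4: a=-1 b=14003/4242 c=-955/707 d=955/4242
S(3/2) = -77543/11312

Δ: Δ0=-1/3, Δ1=6, Δ2=-7, Δ3=1, Δ4=3/2
row 1: diag=8, rhs=38; c'=1/8, d'=19/4
row 2: denom=4−1·1/8=31/8; d'=(-78−1·19/4)/(31/8)=-662/31
row 3: denom=8−1·8/31=240/31; d'=(48−1·-662/31)/(240/31)=215/24
row 4: denom=10−3·31/80=707/80; d'=(3−3·215/24)/(707/80)=-1910/707
back: M4=-1910/707
back: M3=215/24−31/80·-1910/707=21221/2121
back: M2=-662/31−8/31·21221/2121=-50770/2121
back: M1=19/4−1/8·-50770/2121=16421/2121
M: M0=0, M1=16421/2121, M2=-50770/2121, M3=21221/2121, M4=-1910/707, M5=0
seg 0: a=-2, c=M0/2=0, d=(M1−M0)/(6·3)=16421/38178, b=Δ0−h0·(2M0+M1)/6=-5945/1414
seg 1: a=-3, c=M1/2=16421/4242, d=(M2−M1)/(6·1)=-22397/4242, b=Δ1−h1·(2M1+M2)/6=5238/707
seg 2: a=3, c=M2/2=-25385/2121, d=(M3−M2)/(6·1)=7999/1414, b=Δ2−h2·(2M2+M3)/6=-2921/4242
seg 3: a=-4, c=M3/2=21221/4242, d=(M4−M3)/(6·3)=-26951/38178, b=Δ3−h3·(2M3+M4)/6=-16235/2121
seg 4: a=-1, c=M4/2=-955/707, d=(M5−M4)/(6·2)=955/4242, b=Δ4−h4·(2M4+M5)/6=14003/4242
t_q=3/2 → seg 0, τ=3/2; S=-2+-5945/1414·τ+0·τ²+16421/38178·τ³=-77543/11312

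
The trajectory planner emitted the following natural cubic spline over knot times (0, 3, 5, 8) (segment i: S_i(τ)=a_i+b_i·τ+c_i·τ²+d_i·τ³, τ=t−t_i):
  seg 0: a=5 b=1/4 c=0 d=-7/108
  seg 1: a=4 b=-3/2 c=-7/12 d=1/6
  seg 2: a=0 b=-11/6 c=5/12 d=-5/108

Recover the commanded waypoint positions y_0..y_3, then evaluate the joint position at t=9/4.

y_0=5 y_1=4 y_2=0 y_3=-3
S(9/4) = 1235/256

y_0 = S_0(0) = a_0 = 5
y_1 = S_1(0) = a_1 = 4
y_2 = S_2(0) = a_2 = 0
y_3 = S_2(3) = -3
t_q=9/4 is in segment 0 (τ=9/4); S_0(τ)=1235/256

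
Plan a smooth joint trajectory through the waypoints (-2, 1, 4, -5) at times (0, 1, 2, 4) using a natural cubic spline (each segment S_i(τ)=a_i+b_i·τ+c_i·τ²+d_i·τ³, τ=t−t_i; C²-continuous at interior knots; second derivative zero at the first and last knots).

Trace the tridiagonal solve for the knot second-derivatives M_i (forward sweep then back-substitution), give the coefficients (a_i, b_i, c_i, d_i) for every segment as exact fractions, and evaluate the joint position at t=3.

Δ: Δ0=3, Δ1=3, Δ2=-9/2
row 1: diag=4, rhs=0; c'=1/4, d'=0
row 2: denom=6−1·1/4=23/4; d'=(-45−1·0)/(23/4)=-180/23
back: M2=-180/23
back: M1=0−1/4·-180/23=45/23
M: M0=0, M1=45/23, M2=-180/23, M3=0
seg 0: a=-2, c=M0/2=0, d=(M1−M0)/(6·1)=15/46, b=Δ0−h0·(2M0+M1)/6=123/46
seg 1: a=1, c=M1/2=45/46, d=(M2−M1)/(6·1)=-75/46, b=Δ1−h1·(2M1+M2)/6=84/23
seg 2: a=4, c=M2/2=-90/23, d=(M3−M2)/(6·2)=15/23, b=Δ2−h2·(2M2+M3)/6=33/46
t_q=3 → seg 2, τ=1; S=4+33/46·τ+-90/23·τ²+15/23·τ³=67/46

  seg 0: a=-2 b=123/46 c=0 d=15/46
  seg 1: a=1 b=84/23 c=45/46 d=-75/46
  seg 2: a=4 b=33/46 c=-90/23 d=15/23
S(3) = 67/46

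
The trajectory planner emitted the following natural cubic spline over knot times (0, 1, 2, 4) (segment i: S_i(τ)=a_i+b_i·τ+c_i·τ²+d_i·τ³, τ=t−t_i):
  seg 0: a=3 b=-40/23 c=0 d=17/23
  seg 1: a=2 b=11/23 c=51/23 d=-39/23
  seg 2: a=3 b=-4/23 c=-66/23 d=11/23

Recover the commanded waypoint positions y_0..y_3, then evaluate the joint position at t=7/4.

y_0=3 y_1=2 y_2=3 y_3=-5
S(7/4) = 185/64

y_0 = S_0(0) = a_0 = 3
y_1 = S_1(0) = a_1 = 2
y_2 = S_2(0) = a_2 = 3
y_3 = S_2(2) = -5
t_q=7/4 is in segment 1 (τ=3/4); S_1(τ)=185/64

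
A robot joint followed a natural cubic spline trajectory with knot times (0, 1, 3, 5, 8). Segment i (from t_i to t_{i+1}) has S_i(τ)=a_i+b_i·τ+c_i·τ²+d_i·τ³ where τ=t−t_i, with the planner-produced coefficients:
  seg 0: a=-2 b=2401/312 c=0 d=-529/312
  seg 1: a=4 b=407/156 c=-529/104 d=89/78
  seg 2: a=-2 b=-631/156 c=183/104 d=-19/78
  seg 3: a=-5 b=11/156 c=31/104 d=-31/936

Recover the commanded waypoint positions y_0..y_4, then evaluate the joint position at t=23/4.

y_0 = S_0(0) = a_0 = -2
y_1 = S_1(0) = a_1 = 4
y_2 = S_2(0) = a_2 = -2
y_3 = S_3(0) = a_3 = -5
y_4 = S_3(3) = -3
t_q=23/4 is in segment 3 (τ=3/4); S_3(τ)=-31905/6656

y_0=-2 y_1=4 y_2=-2 y_3=-5 y_4=-3
S(23/4) = -31905/6656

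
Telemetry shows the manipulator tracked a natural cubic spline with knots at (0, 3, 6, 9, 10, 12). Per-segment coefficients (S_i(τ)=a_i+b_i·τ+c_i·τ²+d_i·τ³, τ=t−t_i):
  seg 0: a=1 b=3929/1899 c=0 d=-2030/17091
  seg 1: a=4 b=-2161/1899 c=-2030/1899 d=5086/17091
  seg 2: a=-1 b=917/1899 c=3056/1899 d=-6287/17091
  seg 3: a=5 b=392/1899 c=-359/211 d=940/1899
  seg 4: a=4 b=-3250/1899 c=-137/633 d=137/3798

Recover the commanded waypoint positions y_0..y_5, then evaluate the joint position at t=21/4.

y_0=1 y_1=4 y_2=-1 y_3=5 y_4=4 y_5=0
S(21/4) = -3933/6752

y_0 = S_0(0) = a_0 = 1
y_1 = S_1(0) = a_1 = 4
y_2 = S_2(0) = a_2 = -1
y_3 = S_3(0) = a_3 = 5
y_4 = S_4(0) = a_4 = 4
y_5 = S_4(2) = 0
t_q=21/4 is in segment 1 (τ=9/4); S_1(τ)=-3933/6752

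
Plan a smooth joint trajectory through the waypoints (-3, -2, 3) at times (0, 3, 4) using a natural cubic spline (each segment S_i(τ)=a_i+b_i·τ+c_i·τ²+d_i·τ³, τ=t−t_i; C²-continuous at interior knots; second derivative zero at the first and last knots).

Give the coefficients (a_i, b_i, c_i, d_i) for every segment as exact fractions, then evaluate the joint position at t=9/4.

  seg 0: a=-3 b=-17/12 c=0 d=7/36
  seg 1: a=-2 b=23/6 c=7/4 d=-7/12
S(9/4) = -1017/256

Δ: Δ0=1/3, Δ1=5
row 1: diag=8, rhs=28; c'=1/8, d'=7/2
back: M1=7/2
M: M0=0, M1=7/2, M2=0
seg 0: a=-3, c=M0/2=0, d=(M1−M0)/(6·3)=7/36, b=Δ0−h0·(2M0+M1)/6=-17/12
seg 1: a=-2, c=M1/2=7/4, d=(M2−M1)/(6·1)=-7/12, b=Δ1−h1·(2M1+M2)/6=23/6
t_q=9/4 → seg 0, τ=9/4; S=-3+-17/12·τ+0·τ²+7/36·τ³=-1017/256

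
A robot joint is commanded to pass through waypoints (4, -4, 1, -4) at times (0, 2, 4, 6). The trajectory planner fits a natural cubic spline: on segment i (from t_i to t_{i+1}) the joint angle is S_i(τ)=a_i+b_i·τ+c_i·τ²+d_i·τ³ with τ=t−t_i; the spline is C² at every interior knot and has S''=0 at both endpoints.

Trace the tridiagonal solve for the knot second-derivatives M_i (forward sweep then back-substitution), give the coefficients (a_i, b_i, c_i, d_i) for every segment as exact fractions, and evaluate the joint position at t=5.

  seg 0: a=4 b=-91/15 c=0 d=31/60
  seg 1: a=-4 b=2/15 c=31/10 d=-23/24
  seg 2: a=1 b=31/30 c=-53/20 d=53/120
S(5) = -7/40

Δ: Δ0=-4, Δ1=5/2, Δ2=-5/2
row 1: diag=8, rhs=39; c'=1/4, d'=39/8
row 2: denom=8−2·1/4=15/2; d'=(-30−2·39/8)/(15/2)=-53/10
back: M2=-53/10
back: M1=39/8−1/4·-53/10=31/5
M: M0=0, M1=31/5, M2=-53/10, M3=0
seg 0: a=4, c=M0/2=0, d=(M1−M0)/(6·2)=31/60, b=Δ0−h0·(2M0+M1)/6=-91/15
seg 1: a=-4, c=M1/2=31/10, d=(M2−M1)/(6·2)=-23/24, b=Δ1−h1·(2M1+M2)/6=2/15
seg 2: a=1, c=M2/2=-53/20, d=(M3−M2)/(6·2)=53/120, b=Δ2−h2·(2M2+M3)/6=31/30
t_q=5 → seg 2, τ=1; S=1+31/30·τ+-53/20·τ²+53/120·τ³=-7/40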